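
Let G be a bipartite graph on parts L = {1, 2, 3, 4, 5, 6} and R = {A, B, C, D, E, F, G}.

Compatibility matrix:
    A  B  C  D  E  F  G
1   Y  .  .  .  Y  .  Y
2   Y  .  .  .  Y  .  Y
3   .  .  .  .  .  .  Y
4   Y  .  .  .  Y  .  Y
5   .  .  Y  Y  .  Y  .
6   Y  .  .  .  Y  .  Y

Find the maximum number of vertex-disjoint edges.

One maximum matching: 1→E, 2→A, 3→G, 5→F.
The set {1, 2, 3, 4, 6} has only 3 neighbours ({A, E, G}), so by Hall's theorem at most 4 of the 6 left vertices can be matched.

4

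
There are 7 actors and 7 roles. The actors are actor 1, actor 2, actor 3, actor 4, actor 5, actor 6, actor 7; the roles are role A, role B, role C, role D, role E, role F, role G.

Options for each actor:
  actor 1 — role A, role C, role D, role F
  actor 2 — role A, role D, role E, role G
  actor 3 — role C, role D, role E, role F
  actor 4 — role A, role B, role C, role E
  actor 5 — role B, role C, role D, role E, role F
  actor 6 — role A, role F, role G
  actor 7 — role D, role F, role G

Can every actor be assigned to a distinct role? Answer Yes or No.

Yes

A valid assignment of size 7: actor 1-role A, actor 2-role E, actor 3-role D, actor 4-role B, actor 5-role C, actor 6-role F, actor 7-role G.
Every actor is matched, so this is a perfect matching.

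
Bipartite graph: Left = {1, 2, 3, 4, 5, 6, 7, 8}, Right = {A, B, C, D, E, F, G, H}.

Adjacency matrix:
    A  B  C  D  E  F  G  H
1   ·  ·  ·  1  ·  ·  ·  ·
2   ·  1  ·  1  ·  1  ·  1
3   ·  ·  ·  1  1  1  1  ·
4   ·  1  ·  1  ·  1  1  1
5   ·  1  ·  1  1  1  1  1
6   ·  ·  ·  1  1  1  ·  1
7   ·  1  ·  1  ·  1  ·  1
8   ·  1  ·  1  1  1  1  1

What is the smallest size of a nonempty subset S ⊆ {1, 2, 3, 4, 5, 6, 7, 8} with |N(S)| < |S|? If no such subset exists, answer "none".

7

Take S = {1, 2, 3, 4, 5, 6, 7}. Its neighbourhood is {B, D, E, F, G, H}, so |N(S)| = 6 < |S| = 7.
Every subset of size less than 7 has at least as many neighbours as members, so 7 is the minimum.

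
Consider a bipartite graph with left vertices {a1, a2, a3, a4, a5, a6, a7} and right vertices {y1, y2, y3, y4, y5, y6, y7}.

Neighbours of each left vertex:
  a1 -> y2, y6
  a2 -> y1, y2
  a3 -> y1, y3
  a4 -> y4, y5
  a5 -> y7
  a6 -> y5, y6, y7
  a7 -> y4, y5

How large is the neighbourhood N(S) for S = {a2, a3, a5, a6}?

The union of neighbours of {a2, a3, a5, a6} is {y1, y2, y3, y5, y6, y7}, which has 6 elements.
Since |N(S)| = 6 ≥ |S| = 4, Hall's condition holds for this subset.

6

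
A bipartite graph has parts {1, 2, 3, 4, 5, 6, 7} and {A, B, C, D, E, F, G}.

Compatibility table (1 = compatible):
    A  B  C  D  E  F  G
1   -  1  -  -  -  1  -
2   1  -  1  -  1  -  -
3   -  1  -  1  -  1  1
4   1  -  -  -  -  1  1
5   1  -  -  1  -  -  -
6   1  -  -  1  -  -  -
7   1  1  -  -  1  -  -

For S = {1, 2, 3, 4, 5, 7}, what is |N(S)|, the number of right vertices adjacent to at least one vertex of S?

7

The union of neighbours of {1, 2, 3, 4, 5, 7} is {A, B, C, D, E, F, G}, which has 7 elements.
Since |N(S)| = 7 ≥ |S| = 6, Hall's condition holds for this subset.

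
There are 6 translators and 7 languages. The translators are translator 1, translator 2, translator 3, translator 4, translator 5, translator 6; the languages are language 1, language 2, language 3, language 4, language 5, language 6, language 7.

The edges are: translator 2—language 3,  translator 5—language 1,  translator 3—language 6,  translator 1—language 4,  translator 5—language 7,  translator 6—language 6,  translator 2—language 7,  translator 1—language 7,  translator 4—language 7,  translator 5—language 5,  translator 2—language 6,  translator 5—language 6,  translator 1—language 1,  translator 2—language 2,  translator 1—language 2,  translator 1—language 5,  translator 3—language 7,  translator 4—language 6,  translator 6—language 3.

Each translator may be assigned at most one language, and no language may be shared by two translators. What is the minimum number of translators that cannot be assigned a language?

0

For example, pair translator 1→language 4, translator 2→language 2, translator 3→language 6, translator 4→language 7, translator 5→language 1, translator 6→language 3.
All 6 translators are matched, so no larger matching exists.
That matches 6 of the 6, leaving 0 unmatched; no matching can do better.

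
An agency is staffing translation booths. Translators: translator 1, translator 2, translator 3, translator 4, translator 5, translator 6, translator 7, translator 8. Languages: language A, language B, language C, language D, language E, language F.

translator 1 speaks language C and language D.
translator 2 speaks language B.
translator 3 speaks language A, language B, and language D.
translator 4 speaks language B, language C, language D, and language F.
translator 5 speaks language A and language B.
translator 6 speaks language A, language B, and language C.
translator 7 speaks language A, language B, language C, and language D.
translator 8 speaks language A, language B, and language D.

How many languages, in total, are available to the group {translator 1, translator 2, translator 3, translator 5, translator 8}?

The union of neighbours of {translator 1, translator 2, translator 3, translator 5, translator 8} is {language A, language B, language C, language D}, which has 4 elements.
Since |N(S)| = 4 < |S| = 5, Hall's condition fails for this subset.

4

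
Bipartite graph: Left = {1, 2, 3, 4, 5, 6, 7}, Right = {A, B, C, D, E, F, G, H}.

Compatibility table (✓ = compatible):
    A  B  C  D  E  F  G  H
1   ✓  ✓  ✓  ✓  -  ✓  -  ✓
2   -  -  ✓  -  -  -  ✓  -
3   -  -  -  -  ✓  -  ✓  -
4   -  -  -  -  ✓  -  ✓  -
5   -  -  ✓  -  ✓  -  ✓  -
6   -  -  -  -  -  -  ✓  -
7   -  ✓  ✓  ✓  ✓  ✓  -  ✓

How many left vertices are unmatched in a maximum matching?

A valid assignment of size 5: 1-A, 2-C, 3-G, 4-E, 7-H.
The set {2, 3, 4, 5, 6} has only 3 neighbours ({C, E, G}), so by Hall's theorem at most 5 of the 7 left vertices can be matched.
That matches 5 of the 7, leaving 2 unmatched; no matching can do better.

2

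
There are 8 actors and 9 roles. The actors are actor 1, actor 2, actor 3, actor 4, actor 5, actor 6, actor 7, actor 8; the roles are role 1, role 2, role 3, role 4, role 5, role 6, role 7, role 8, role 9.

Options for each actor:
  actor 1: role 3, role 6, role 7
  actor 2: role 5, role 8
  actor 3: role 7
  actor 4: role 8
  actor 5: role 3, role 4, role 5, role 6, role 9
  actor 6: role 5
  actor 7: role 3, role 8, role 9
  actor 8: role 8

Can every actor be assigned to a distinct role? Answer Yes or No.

No

The set {actor 2, actor 4, actor 6, actor 8} has only 2 neighbours ({role 5, role 8}), so by Hall's theorem at most 6 of the 8 actors can be matched.
Hence no matching covers every actor.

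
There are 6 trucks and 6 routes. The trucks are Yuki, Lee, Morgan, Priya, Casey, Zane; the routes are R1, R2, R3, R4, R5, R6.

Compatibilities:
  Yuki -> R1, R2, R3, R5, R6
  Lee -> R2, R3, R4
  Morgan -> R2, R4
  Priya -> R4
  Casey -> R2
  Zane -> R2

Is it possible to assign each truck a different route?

The set {Morgan, Priya, Casey, Zane} has only 2 neighbours ({R2, R4}), so by Hall's theorem at most 4 of the 6 trucks can be matched.
Hence no matching covers every truck.

No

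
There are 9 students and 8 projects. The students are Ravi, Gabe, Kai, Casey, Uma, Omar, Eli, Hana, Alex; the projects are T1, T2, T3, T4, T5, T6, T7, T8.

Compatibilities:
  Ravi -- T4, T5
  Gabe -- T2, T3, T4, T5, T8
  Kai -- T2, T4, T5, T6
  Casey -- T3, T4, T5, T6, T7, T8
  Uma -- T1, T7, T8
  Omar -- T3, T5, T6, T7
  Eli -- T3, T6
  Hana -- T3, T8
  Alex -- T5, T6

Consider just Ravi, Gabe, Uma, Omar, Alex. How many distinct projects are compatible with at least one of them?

The union of neighbours of {Ravi, Gabe, Uma, Omar, Alex} is {T1, T2, T3, T4, T5, T6, T7, T8}, which has 8 elements.
Since |N(S)| = 8 ≥ |S| = 5, Hall's condition holds for this subset.

8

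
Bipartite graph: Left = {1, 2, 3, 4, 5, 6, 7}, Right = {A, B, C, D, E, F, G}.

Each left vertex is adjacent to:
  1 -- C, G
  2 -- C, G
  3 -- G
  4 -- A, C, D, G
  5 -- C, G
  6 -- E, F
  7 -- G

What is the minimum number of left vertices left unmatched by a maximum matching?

3

One maximum matching: 1–G, 2–C, 4–D, 6–E.
The set {1, 2, 3, 5, 7} has only 2 neighbours ({C, G}), so by Hall's theorem at most 4 of the 7 left vertices can be matched.
That matches 4 of the 7, leaving 3 unmatched; no matching can do better.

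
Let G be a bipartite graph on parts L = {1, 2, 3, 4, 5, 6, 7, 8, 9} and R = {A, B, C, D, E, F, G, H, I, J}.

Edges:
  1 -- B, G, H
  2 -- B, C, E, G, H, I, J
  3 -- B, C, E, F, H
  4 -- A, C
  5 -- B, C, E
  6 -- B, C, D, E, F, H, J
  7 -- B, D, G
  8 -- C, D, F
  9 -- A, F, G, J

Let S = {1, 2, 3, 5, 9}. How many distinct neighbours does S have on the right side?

The union of neighbours of {1, 2, 3, 5, 9} is {A, B, C, E, F, G, H, I, J}, which has 9 elements.
Since |N(S)| = 9 ≥ |S| = 5, Hall's condition holds for this subset.

9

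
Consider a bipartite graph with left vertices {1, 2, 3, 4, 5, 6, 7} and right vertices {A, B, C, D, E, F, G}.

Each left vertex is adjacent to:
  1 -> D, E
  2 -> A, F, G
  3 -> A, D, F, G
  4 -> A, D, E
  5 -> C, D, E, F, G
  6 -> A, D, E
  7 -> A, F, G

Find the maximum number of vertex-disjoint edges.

A valid assignment of size 6: 1-D, 2-G, 3-F, 4-A, 5-C, 6-E.
The set {1, 2, 3, 4, 6, 7} has only 5 neighbours ({A, D, E, F, G}), so by Hall's theorem at most 6 of the 7 left vertices can be matched.

6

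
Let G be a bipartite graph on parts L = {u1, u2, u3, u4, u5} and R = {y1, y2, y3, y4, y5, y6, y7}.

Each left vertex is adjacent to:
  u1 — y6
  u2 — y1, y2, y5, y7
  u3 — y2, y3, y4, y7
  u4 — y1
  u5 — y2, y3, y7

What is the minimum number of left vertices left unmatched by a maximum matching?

0

A valid assignment of size 5: u1-y6, u2-y7, u3-y2, u4-y1, u5-y3.
All 5 left vertices are matched, so no larger matching exists.
That matches 5 of the 5, leaving 0 unmatched; no matching can do better.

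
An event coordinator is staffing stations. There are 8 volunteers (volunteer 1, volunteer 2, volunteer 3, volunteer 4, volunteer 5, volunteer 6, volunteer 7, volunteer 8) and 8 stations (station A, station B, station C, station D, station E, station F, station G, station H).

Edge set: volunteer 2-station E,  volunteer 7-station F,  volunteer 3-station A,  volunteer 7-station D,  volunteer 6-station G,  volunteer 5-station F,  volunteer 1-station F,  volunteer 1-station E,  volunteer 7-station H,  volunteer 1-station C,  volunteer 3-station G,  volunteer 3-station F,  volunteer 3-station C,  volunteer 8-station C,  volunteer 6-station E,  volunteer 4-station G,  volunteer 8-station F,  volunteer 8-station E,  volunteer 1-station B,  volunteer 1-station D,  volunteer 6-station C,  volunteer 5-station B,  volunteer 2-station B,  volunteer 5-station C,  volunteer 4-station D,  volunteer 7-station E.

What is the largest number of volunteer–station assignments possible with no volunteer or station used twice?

A valid assignment of size 8: volunteer 1–station C, volunteer 2–station E, volunteer 3–station A, volunteer 4–station D, volunteer 5–station B, volunteer 6–station G, volunteer 7–station H, volunteer 8–station F.
This saturates every volunteer, so 8 is the maximum.

8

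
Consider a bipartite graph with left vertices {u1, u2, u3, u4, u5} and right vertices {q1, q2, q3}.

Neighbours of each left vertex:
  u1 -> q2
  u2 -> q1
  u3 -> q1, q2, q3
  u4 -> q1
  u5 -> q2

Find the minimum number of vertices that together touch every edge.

3

A maximum matching has 3 edges (e.g. u1–q2, u2–q1, u3–q3).
By König's theorem the minimum vertex cover has the same size. One such cover is {u3, q1, q2}.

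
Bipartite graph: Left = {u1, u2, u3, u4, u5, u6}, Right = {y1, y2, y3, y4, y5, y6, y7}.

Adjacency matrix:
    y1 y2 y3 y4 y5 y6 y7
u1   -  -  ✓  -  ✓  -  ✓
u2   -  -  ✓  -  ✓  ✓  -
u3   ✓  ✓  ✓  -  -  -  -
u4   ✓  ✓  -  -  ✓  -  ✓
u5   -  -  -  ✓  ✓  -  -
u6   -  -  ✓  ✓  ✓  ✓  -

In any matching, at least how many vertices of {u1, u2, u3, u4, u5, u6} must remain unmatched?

A valid assignment of size 6: u1–y7, u2–y6, u3–y2, u4–y1, u5–y4, u6–y3.
This saturates every left vertex, so 6 is the maximum.
That matches 6 of the 6, leaving 0 unmatched; no matching can do better.

0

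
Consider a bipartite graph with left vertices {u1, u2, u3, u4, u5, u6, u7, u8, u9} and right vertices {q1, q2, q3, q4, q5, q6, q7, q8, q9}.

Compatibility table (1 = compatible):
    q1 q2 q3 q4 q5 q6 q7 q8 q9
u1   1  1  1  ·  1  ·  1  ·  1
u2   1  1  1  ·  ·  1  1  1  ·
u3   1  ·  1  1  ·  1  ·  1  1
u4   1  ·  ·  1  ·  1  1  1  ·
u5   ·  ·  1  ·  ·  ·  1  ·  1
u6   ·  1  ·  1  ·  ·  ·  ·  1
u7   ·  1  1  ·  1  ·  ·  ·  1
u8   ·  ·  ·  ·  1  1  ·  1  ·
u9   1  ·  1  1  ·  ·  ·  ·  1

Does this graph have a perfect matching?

Yes

For example, pair u1-q1, u2-q6, u3-q9, u4-q4, u5-q7, u6-q2, u7-q5, u8-q8, u9-q3.
All 9 left vertices are covered.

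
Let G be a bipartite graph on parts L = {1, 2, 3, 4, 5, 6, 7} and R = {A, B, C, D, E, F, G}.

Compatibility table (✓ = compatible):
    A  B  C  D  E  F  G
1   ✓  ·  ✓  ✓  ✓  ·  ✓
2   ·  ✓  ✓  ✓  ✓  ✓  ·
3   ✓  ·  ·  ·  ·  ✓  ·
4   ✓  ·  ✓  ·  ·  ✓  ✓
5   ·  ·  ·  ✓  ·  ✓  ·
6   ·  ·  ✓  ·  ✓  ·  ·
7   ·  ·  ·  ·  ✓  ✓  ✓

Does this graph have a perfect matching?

Yes

A valid assignment of size 7: 1→G, 2→B, 3→A, 4→F, 5→D, 6→C, 7→E.
All 7 left vertices are covered.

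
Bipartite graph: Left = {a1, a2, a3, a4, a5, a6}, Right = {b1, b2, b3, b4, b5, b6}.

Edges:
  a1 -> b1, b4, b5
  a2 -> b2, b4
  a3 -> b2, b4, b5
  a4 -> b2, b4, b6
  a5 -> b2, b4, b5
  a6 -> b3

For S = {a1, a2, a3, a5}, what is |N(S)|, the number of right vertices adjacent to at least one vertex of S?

The union of neighbours of {a1, a2, a3, a5} is {b1, b2, b4, b5}, which has 4 elements.
Since |N(S)| = 4 ≥ |S| = 4, Hall's condition holds for this subset.

4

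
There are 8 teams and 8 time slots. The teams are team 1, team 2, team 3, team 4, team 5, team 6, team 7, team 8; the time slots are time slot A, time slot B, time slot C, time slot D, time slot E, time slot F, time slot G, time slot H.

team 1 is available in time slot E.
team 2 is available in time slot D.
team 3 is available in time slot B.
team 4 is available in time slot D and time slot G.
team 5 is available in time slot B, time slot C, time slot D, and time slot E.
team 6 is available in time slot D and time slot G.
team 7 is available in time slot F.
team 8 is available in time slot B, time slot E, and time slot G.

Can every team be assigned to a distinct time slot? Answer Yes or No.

No

The set {team 1, team 2, team 3, team 4, team 6, team 8} has only 4 neighbours ({time slot B, time slot D, time slot E, time slot G}), so by Hall's theorem at most 6 of the 8 teams can be matched.
Hence no matching covers every team.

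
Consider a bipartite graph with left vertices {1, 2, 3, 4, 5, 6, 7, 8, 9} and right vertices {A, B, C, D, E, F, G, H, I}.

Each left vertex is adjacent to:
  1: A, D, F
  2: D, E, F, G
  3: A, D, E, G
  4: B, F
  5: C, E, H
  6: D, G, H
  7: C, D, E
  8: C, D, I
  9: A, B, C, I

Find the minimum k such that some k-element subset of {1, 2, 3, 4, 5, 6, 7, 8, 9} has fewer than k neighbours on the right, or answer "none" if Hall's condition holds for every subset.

none

A matching saturating every left vertex exists, for instance 1→F, 2→G, 3→A, 4→B, 5→E, 6→H, 7→D, 8→C, 9→I.
By Hall's marriage theorem, this means |N(S)| ≥ |S| for every subset S, so no violating subset exists.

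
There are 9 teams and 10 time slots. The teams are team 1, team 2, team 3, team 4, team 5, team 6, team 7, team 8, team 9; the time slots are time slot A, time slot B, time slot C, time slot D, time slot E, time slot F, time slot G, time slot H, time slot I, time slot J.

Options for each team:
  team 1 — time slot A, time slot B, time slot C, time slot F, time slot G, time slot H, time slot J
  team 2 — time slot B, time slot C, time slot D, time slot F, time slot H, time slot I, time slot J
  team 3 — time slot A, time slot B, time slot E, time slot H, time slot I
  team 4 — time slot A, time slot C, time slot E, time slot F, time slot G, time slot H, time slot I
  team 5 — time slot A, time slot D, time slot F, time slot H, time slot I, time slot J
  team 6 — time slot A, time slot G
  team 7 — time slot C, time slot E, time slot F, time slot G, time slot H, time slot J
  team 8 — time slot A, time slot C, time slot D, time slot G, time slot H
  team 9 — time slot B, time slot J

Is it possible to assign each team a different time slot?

Yes

A valid assignment of size 9: team 1–time slot B, team 2–time slot D, team 3–time slot E, team 4–time slot C, team 5–time slot H, team 6–time slot A, team 7–time slot F, team 8–time slot G, team 9–time slot J.
Every team is matched, so this matching saturates all of them.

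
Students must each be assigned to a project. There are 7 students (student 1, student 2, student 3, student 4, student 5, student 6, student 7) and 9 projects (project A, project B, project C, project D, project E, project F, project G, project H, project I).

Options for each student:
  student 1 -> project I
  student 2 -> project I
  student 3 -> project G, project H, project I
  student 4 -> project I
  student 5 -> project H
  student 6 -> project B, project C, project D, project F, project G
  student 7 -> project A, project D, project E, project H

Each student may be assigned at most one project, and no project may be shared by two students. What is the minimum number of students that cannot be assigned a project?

A valid assignment of size 5: student 1–project I, student 3–project G, student 5–project H, student 6–project F, student 7–project E.
The set {student 1, student 2, student 4} has only 1 neighbour ({project I}), so by Hall's theorem at most 5 of the 7 students can be matched.
That matches 5 of the 7, leaving 2 unmatched; no matching can do better.

2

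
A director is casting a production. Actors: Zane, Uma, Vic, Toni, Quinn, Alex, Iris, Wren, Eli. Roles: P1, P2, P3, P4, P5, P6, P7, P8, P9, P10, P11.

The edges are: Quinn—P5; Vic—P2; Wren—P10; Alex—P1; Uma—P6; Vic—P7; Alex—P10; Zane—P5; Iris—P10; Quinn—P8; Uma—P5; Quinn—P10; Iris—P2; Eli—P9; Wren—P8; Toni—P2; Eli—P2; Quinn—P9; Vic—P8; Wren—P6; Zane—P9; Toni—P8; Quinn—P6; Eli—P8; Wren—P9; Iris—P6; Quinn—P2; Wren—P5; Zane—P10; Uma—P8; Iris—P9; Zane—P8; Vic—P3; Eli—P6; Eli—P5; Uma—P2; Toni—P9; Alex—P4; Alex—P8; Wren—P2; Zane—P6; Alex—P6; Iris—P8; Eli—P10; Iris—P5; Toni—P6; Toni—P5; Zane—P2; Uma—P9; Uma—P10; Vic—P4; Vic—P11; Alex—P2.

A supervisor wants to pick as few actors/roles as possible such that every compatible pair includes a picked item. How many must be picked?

The 8 edges Zane–P6, Uma–P5, Vic–P3, Toni–P9, Quinn–P10, Alex–P1, Iris–P8, Wren–P2 form a matching, so any vertex cover needs at least 8 vertices (one per matched edge).
Conversely {Vic, Alex, P2, P5, P6, P8, P9, P10} meets every edge and has exactly 8 vertices, so 8 is optimal.

8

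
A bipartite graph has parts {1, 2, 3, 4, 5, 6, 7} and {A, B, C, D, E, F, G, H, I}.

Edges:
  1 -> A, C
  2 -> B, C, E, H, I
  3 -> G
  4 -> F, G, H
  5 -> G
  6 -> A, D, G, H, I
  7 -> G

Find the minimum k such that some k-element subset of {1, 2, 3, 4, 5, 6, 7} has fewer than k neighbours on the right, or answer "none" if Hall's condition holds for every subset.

2

Take S = {3, 5}. Its neighbourhood is {G}, so |N(S)| = 1 < |S| = 2.
No single vertex violates Hall's condition since each has at least one neighbour, so 2 is the minimum.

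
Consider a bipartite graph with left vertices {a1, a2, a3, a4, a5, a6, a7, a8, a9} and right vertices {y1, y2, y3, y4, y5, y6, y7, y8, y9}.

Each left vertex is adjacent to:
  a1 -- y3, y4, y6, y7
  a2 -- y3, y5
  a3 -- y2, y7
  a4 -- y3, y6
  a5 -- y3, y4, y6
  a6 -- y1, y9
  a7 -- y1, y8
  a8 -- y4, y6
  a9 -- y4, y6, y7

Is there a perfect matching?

No

The set {a1, a4, a5, a8, a9} has only 4 neighbours ({y3, y4, y6, y7}), so by Hall's theorem at most 8 of the 9 left vertices can be matched.
Hence no matching covers every left vertex.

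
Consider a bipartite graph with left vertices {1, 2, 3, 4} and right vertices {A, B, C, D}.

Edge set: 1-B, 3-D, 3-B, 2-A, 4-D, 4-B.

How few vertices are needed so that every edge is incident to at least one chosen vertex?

The 3 edges 1–B, 2–A, 3–D form a matching, so any vertex cover needs at least 3 vertices (one per matched edge).
Conversely {2, B, D} meets every edge and has exactly 3 vertices, so 3 is optimal.

3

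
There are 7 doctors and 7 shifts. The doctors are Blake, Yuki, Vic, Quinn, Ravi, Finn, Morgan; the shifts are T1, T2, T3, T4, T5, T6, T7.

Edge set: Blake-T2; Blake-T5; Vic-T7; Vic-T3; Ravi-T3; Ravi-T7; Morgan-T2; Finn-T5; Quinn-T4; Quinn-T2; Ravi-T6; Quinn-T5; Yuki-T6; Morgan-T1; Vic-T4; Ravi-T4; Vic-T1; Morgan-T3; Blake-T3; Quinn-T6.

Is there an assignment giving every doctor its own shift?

One maximum matching: Blake-T3, Yuki-T6, Vic-T1, Quinn-T4, Ravi-T7, Finn-T5, Morgan-T2.
All 7 doctors are covered.

Yes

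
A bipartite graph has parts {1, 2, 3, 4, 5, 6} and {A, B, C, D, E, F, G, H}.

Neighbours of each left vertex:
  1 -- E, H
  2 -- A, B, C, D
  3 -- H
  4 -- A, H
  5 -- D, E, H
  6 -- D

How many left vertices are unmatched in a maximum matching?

1

A valid assignment of size 5: 1→E, 2→B, 3→H, 4→A, 5→D.
The set {1, 3, 5, 6} has only 3 neighbours ({D, E, H}), so by Hall's theorem at most 5 of the 6 left vertices can be matched.
That matches 5 of the 6, leaving 1 unmatched; no matching can do better.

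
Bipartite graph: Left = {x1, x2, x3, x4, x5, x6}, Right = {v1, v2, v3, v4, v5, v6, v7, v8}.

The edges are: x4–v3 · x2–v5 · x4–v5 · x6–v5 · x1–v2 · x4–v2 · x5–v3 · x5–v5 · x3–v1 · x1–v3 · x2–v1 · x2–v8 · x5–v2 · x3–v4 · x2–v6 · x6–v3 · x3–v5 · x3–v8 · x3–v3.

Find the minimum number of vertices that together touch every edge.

A maximum matching has 5 edges (e.g. x1–v3, x2–v6, x3–v1, x4–v5, x5–v2).
By König's theorem the minimum vertex cover has the same size. One such cover is {x2, x3, v2, v3, v5}.

5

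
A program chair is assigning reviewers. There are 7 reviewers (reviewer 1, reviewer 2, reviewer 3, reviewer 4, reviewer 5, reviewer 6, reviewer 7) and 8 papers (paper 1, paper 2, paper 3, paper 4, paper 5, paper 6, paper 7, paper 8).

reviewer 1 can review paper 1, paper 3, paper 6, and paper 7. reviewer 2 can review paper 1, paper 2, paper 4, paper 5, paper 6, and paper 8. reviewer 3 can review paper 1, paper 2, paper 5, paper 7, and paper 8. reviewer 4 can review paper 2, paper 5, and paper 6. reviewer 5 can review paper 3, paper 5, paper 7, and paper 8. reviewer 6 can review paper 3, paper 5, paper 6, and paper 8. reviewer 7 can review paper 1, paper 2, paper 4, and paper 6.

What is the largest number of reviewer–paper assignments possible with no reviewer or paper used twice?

7

A valid assignment of size 7: reviewer 1→paper 7, reviewer 2→paper 5, reviewer 3→paper 1, reviewer 4→paper 2, reviewer 5→paper 8, reviewer 6→paper 3, reviewer 7→paper 6.
All 7 reviewers are matched, so no larger matching exists.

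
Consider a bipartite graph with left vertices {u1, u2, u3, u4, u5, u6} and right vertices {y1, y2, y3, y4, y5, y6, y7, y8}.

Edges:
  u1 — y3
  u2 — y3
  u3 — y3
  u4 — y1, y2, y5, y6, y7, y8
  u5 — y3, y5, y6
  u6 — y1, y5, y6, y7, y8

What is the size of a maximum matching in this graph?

4

A valid assignment of size 4: u1→y3, u4→y6, u5→y5, u6→y7.
The set {u1, u2, u3} has only 1 neighbour ({y3}), so by Hall's theorem at most 4 of the 6 left vertices can be matched.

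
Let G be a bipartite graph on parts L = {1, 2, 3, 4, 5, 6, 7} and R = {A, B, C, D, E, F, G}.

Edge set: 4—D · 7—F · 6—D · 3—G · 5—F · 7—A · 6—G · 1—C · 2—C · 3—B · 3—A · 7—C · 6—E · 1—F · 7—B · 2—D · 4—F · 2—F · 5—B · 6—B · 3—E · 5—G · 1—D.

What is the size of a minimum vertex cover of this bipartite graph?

7

A maximum matching has 7 edges (e.g. 1–D, 2–C, 3–A, 4–F, 5–G, 6–E, 7–B).
By König's theorem the minimum vertex cover has the same size. One such cover is {1, 2, 3, 4, 5, 6, 7}.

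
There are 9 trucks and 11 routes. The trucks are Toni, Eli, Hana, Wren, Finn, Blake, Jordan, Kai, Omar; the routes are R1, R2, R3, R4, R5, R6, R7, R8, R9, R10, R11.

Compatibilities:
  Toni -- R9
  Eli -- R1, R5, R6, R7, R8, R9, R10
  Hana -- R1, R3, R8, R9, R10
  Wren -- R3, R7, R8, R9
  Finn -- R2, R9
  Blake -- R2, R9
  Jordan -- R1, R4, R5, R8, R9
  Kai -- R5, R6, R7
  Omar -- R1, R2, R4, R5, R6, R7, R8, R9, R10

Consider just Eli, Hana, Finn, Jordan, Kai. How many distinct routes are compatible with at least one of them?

The union of neighbours of {Eli, Hana, Finn, Jordan, Kai} is {R1, R2, R3, R4, R5, R6, R7, R8, R9, R10}, which has 10 elements.
Since |N(S)| = 10 ≥ |S| = 5, Hall's condition holds for this subset.

10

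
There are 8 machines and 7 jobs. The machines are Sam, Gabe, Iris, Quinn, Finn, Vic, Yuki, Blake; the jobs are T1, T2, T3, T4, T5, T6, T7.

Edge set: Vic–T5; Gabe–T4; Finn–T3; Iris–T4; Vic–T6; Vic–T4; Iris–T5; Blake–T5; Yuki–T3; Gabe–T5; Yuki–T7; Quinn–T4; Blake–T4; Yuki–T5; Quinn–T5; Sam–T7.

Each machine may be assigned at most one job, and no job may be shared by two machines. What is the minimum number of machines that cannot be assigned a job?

3

One maximum matching: Sam–T7, Gabe–T4, Iris–T5, Finn–T3, Vic–T6.
The set {Sam, Gabe, Iris, Quinn, Finn, Yuki, Blake} has only 4 neighbours ({T3, T4, T5, T7}), so by Hall's theorem at most 5 of the 8 machines can be matched.
That matches 5 of the 8, leaving 3 unmatched; no matching can do better.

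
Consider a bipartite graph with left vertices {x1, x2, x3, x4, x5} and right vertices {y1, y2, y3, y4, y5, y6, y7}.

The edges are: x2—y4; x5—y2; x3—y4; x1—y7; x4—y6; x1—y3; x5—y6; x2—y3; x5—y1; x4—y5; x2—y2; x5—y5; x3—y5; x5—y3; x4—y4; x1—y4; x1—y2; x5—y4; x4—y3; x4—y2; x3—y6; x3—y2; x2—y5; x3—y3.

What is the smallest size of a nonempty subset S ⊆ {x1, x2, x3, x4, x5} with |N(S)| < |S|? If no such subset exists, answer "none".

A matching saturating every left vertex exists, for instance x1→y7, x2→y2, x3→y3, x4→y4, x5→y6.
By Hall's marriage theorem, this means |N(S)| ≥ |S| for every subset S, so no violating subset exists.

none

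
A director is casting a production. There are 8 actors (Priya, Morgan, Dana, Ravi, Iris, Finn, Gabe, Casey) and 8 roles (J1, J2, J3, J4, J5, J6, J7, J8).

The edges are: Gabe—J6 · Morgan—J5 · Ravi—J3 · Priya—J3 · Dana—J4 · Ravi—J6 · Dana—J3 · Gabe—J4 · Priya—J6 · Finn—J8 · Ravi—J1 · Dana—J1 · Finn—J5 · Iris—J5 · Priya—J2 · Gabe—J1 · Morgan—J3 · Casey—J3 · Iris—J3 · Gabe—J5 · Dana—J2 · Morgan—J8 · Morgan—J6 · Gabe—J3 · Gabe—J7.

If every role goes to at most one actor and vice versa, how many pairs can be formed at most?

8

A valid assignment of size 8: Priya–J2, Morgan–J6, Dana–J4, Ravi–J1, Iris–J5, Finn–J8, Gabe–J7, Casey–J3.
This saturates every actor, so 8 is the maximum.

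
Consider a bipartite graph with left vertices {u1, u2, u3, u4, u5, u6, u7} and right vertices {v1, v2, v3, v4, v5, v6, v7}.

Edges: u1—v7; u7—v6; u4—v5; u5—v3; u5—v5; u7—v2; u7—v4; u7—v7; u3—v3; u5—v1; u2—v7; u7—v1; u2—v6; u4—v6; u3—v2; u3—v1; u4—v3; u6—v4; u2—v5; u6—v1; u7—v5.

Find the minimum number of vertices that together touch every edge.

A maximum matching has 7 edges (e.g. u1–v7, u2–v5, u3–v1, u4–v6, u5–v3, u6–v4, u7–v2).
By König's theorem the minimum vertex cover has the same size. One such cover is {u1, u2, u3, u4, u5, u6, u7}.

7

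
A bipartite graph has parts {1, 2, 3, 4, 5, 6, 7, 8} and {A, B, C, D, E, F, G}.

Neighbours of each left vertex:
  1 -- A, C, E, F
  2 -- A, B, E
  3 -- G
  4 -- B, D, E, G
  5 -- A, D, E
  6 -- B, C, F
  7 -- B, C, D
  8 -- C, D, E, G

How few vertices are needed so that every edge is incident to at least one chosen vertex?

{A, B, C, D, E, F, G} is a vertex cover of size 7: every edge has an endpoint in this set.
No smaller cover exists because 1–C, 2–E, 3–G, 4–D, 5–A, 6–F, 7–B is a matching of size 7, and a cover must include an endpoint of each of these disjoint edges (König's theorem).

7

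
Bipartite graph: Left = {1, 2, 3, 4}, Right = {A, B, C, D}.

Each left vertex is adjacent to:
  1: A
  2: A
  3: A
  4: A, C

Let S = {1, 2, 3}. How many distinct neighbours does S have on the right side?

The union of neighbours of {1, 2, 3} is {A}, which has 1 element.
Since |N(S)| = 1 < |S| = 3, Hall's condition fails for this subset.

1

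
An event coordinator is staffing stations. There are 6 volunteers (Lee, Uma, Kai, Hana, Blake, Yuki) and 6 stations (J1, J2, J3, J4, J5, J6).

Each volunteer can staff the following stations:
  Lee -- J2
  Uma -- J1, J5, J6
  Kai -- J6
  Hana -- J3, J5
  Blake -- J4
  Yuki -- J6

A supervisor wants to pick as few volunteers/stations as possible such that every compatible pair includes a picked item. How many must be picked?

The 5 edges Lee–J2, Uma–J5, Kai–J6, Hana–J3, Blake–J4 form a matching, so any vertex cover needs at least 5 vertices (one per matched edge).
Conversely {Lee, Uma, Hana, Blake, J6} meets every edge and has exactly 5 vertices, so 5 is optimal.

5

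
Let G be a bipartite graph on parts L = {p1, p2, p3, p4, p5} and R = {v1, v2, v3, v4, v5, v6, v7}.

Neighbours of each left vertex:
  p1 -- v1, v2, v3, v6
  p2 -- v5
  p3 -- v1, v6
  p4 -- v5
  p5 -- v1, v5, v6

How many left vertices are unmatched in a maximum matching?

For example, pair p1→v2, p2→v5, p3→v1, p5→v6.
The set {p2, p4} has only 1 neighbour ({v5}), so by Hall's theorem at most 4 of the 5 left vertices can be matched.
That matches 4 of the 5, leaving 1 unmatched; no matching can do better.

1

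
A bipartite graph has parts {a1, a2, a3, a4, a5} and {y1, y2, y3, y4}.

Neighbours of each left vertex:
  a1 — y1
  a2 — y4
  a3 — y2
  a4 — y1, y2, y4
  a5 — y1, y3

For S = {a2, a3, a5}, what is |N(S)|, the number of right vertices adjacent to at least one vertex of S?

The union of neighbours of {a2, a3, a5} is {y1, y2, y3, y4}, which has 4 elements.
Since |N(S)| = 4 ≥ |S| = 3, Hall's condition holds for this subset.

4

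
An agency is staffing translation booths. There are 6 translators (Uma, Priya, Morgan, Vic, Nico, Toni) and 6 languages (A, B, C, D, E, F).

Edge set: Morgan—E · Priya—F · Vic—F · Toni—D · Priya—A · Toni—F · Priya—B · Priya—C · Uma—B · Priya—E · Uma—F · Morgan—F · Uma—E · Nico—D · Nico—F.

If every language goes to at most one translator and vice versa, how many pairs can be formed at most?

5

One maximum matching: Uma→B, Priya→A, Morgan→E, Vic→F, Nico→D.
The set {Vic, Nico, Toni} has only 2 neighbours ({D, F}), so by Hall's theorem at most 5 of the 6 translators can be matched.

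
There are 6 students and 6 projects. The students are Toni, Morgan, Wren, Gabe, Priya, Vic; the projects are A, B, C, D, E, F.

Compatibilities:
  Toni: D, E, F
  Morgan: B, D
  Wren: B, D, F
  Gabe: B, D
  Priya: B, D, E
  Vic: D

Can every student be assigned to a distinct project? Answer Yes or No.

The set {Toni, Morgan, Wren, Gabe, Priya, Vic} has only 4 neighbours ({B, D, E, F}), so by Hall's theorem at most 4 of the 6 students can be matched.
Hence no matching covers every student.

No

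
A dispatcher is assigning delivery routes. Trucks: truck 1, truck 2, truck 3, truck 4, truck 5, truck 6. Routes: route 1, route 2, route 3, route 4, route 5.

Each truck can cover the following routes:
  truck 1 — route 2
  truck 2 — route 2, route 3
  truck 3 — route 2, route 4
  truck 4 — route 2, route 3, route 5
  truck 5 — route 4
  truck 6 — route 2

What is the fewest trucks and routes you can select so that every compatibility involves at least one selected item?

4

A maximum matching has 4 edges (e.g. truck 1–route 2, truck 2–route 3, truck 3–route 4, truck 4–route 5).
By König's theorem the minimum vertex cover has the same size. One such cover is {truck 2, truck 4, route 2, route 4}.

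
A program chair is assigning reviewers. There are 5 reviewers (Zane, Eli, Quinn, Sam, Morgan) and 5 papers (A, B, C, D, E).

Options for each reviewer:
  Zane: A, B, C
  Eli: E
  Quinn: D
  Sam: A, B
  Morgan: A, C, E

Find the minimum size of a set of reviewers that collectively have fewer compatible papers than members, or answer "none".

none

A matching saturating every reviewer exists, for instance Zane→B, Eli→E, Quinn→D, Sam→A, Morgan→C.
By Hall's marriage theorem, this means |N(S)| ≥ |S| for every subset S, so no violating subset exists.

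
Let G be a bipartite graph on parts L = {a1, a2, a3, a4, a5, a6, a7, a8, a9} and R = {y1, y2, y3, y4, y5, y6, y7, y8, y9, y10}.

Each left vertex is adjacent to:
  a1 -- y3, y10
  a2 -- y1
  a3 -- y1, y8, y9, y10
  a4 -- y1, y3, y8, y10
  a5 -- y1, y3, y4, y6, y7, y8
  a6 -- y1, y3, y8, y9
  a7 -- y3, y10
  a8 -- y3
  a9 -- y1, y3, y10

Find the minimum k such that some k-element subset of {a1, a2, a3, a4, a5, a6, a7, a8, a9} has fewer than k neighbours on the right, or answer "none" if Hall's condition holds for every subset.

Take S = {a1, a7, a8}. Its neighbourhood is {y3, y10}, so |N(S)| = 2 < |S| = 3.
Every subset of size less than 3 has at least as many neighbours as members, so 3 is the minimum.

3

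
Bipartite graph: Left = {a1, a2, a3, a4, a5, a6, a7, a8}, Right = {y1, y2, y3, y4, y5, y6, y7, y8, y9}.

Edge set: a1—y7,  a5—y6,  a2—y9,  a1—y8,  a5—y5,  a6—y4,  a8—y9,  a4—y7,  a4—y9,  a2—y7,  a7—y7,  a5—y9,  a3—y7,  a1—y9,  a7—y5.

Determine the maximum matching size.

For example, pair a1→y8, a2→y9, a3→y7, a5→y6, a6→y4, a7→y5.
The set {a2, a3, a4, a8} has only 2 neighbours ({y7, y9}), so by Hall's theorem at most 6 of the 8 left vertices can be matched.

6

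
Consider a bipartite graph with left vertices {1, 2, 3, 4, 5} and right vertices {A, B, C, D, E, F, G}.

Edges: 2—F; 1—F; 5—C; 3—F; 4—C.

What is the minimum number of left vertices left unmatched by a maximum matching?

3

One maximum matching: 1–F, 4–C.
The set {1, 2, 3, 4, 5} has only 2 neighbours ({C, F}), so by Hall's theorem at most 2 of the 5 left vertices can be matched.
That matches 2 of the 5, leaving 3 unmatched; no matching can do better.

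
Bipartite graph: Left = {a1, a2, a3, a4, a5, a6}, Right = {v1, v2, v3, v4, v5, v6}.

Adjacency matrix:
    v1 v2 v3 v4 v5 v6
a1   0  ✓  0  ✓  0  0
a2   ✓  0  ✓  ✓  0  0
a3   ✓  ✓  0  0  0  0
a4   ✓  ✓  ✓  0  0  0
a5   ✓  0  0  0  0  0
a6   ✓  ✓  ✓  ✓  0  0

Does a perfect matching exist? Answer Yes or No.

No

The set {a1, a2, a3, a4, a5, a6} has only 4 neighbours ({v1, v2, v3, v4}), so by Hall's theorem at most 4 of the 6 left vertices can be matched.
Hence no matching covers every left vertex.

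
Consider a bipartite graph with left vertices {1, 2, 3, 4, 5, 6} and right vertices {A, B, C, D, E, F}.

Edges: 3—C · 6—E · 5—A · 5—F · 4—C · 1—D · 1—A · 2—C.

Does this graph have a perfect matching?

The set {2, 3, 4} has only 1 neighbour ({C}), so by Hall's theorem at most 4 of the 6 left vertices can be matched.
Hence no matching covers every left vertex.

No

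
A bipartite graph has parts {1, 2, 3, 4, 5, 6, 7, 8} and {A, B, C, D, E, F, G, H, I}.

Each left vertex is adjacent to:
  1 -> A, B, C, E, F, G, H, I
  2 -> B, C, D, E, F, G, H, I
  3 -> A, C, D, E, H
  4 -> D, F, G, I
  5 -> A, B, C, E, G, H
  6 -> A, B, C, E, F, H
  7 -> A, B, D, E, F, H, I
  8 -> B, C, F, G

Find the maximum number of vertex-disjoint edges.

8

One maximum matching: 1→F, 2→G, 3→C, 4→D, 5→A, 6→H, 7→E, 8→B.
This saturates every left vertex, so 8 is the maximum.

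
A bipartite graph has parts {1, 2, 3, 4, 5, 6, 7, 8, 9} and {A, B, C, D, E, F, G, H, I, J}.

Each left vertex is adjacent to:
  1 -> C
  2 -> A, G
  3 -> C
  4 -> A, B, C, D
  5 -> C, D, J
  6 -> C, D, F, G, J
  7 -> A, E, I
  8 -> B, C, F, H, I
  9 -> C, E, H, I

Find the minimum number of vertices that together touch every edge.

The 8 edges 1–C, 2–G, 4–B, 5–D, 6–J, 7–I, 8–H, 9–E form a matching, so any vertex cover needs at least 8 vertices (one per matched edge).
Conversely {2, 4, 5, 6, 7, 8, 9, C} meets every edge and has exactly 8 vertices, so 8 is optimal.

8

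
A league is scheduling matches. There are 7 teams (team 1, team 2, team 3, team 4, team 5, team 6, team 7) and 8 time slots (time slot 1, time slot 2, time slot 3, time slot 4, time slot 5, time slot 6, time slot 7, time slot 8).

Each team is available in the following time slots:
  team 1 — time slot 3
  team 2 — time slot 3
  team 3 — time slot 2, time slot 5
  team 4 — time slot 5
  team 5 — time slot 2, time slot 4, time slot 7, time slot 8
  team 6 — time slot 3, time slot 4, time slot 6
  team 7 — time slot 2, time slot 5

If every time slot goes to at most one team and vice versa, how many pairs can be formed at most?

One maximum matching: team 1→time slot 3, team 3→time slot 2, team 4→time slot 5, team 5→time slot 7, team 6→time slot 4.
The set {team 1, team 2, team 3, team 4, team 7} has only 3 neighbours ({time slot 2, time slot 3, time slot 5}), so by Hall's theorem at most 5 of the 7 teams can be matched.

5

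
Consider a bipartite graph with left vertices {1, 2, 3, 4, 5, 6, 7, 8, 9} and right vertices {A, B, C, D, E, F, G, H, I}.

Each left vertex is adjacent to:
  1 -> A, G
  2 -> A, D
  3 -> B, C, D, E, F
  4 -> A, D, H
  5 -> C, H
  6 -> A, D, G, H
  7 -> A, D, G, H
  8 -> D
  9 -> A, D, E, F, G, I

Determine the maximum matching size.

One maximum matching: 1→A, 2→D, 3→B, 4→H, 5→C, 6→G, 9→E.
The set {1, 2, 4, 6, 7, 8} has only 4 neighbours ({A, D, G, H}), so by Hall's theorem at most 7 of the 9 left vertices can be matched.

7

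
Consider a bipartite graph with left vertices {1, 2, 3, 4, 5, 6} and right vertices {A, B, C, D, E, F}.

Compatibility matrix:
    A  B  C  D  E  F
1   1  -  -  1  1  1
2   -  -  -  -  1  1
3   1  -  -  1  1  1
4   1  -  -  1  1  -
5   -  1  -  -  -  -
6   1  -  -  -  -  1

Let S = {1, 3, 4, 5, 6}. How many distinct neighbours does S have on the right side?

The union of neighbours of {1, 3, 4, 5, 6} is {A, B, D, E, F}, which has 5 elements.
Since |N(S)| = 5 ≥ |S| = 5, Hall's condition holds for this subset.

5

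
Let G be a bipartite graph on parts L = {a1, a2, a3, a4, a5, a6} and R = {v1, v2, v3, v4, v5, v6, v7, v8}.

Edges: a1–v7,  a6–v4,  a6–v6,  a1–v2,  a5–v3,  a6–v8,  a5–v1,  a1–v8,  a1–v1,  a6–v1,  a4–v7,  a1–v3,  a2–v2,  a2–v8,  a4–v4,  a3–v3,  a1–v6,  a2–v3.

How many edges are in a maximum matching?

6

A valid assignment of size 6: a1-v2, a2-v8, a3-v3, a4-v7, a5-v1, a6-v6.
All 6 left vertices are matched, so no larger matching exists.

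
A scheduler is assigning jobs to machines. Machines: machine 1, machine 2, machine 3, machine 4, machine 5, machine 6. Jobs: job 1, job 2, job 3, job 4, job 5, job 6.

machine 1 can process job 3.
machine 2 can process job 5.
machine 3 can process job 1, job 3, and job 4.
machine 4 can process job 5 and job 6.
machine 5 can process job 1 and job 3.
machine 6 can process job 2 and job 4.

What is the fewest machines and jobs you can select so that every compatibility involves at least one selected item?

6

{machine 1, machine 2, machine 3, machine 4, machine 5, machine 6} is a vertex cover of size 6: every edge has an endpoint in this set.
No smaller cover exists because machine 1–job 3, machine 2–job 5, machine 3–job 4, machine 4–job 6, machine 5–job 1, machine 6–job 2 is a matching of size 6, and a cover must include an endpoint of each of these disjoint edges (König's theorem).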